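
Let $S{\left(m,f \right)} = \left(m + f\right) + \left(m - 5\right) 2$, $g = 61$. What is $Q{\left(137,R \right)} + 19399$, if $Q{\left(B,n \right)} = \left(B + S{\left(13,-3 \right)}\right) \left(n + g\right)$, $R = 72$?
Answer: $41078$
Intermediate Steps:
$S{\left(m,f \right)} = -10 + f + 3 m$ ($S{\left(m,f \right)} = \left(f + m\right) + \left(-5 + m\right) 2 = \left(f + m\right) + \left(-10 + 2 m\right) = -10 + f + 3 m$)
$Q{\left(B,n \right)} = \left(26 + B\right) \left(61 + n\right)$ ($Q{\left(B,n \right)} = \left(B - -26\right) \left(n + 61\right) = \left(B - -26\right) \left(61 + n\right) = \left(B + 26\right) \left(61 + n\right) = \left(26 + B\right) \left(61 + n\right)$)
$Q{\left(137,R \right)} + 19399 = \left(1586 + 26 \cdot 72 + 61 \cdot 137 + 137 \cdot 72\right) + 19399 = \left(1586 + 1872 + 8357 + 9864\right) + 19399 = 21679 + 19399 = 41078$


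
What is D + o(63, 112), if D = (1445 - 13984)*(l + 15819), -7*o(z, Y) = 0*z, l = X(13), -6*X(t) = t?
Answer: -1189963639/6 ≈ -1.9833e+8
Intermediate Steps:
X(t) = -t/6
l = -13/6 (l = -⅙*13 = -13/6 ≈ -2.1667)
o(z, Y) = 0 (o(z, Y) = -0*z = -⅐*0 = 0)
D = -1189963639/6 (D = (1445 - 13984)*(-13/6 + 15819) = -12539*94901/6 = -1189963639/6 ≈ -1.9833e+8)
D + o(63, 112) = -1189963639/6 + 0 = -1189963639/6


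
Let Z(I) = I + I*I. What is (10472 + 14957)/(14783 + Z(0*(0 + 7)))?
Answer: 25429/14783 ≈ 1.7202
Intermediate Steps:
Z(I) = I + I²
(10472 + 14957)/(14783 + Z(0*(0 + 7))) = (10472 + 14957)/(14783 + (0*(0 + 7))*(1 + 0*(0 + 7))) = 25429/(14783 + (0*7)*(1 + 0*7)) = 25429/(14783 + 0*(1 + 0)) = 25429/(14783 + 0*1) = 25429/(14783 + 0) = 25429/14783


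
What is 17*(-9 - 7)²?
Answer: 4352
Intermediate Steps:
17*(-9 - 7)² = 17*(-16)² = 17*256 = 4352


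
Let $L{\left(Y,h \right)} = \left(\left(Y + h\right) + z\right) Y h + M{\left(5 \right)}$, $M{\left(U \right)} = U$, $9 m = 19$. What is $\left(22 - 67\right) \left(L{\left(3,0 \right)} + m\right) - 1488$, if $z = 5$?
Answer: $-1808$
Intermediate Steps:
$m = \frac{19}{9}$ ($m = \frac{1}{9} \cdot 19 = \frac{19}{9} \approx 2.1111$)
$L{\left(Y,h \right)} = 5 + Y h \left(5 + Y + h\right)$ ($L{\left(Y,h \right)} = \left(\left(Y + h\right) + 5\right) Y h + 5 = \left(5 + Y + h\right) Y h + 5 = Y \left(5 + Y + h\right) h + 5 = Y h \left(5 + Y + h\right) + 5 = 5 + Y h \left(5 + Y + h\right)$)
$\left(22 - 67\right) \left(L{\left(3,0 \right)} + m\right) - 1488 = \left(22 - 67\right) \left(\left(5 + 3 \cdot 0^{2} + 0 \cdot 3^{2} + 5 \cdot 3 \cdot 0\right) + \frac{19}{9}\right) - 1488 = - 45 \left(\left(5 + 3 \cdot 0 + 0 \cdot 9 + 0\right) + \frac{19}{9}\right) - 1488 = - 45 \left(\left(5 + 0 + 0 + 0\right) + \frac{19}{9}\right) - 1488 = - 45 \left(5 + \frac{19}{9}\right) - 1488 = \left(-45\right) \frac{64}{9} - 1488 = -320 - 1488 = -1808$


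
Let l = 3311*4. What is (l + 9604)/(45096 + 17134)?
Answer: 1632/4445 ≈ 0.36715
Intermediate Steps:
l = 13244
(l + 9604)/(45096 + 17134) = (13244 + 9604)/(45096 + 17134) = 22848/62230 = 22848*(1/62230) = 1632/4445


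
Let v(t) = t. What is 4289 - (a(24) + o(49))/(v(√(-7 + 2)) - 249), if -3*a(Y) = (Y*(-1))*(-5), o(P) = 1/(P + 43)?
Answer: 24465907457/5704552 - 3679*I*√5/5704552 ≈ 4288.8 - 0.0014421*I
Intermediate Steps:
o(P) = 1/(43 + P)
a(Y) = -5*Y/3 (a(Y) = -Y*(-1)*(-5)/3 = -(-Y)*(-5)/3 = -5*Y/3)
4289 - (a(24) + o(49))/(v(√(-7 + 2)) - 249) = 4289 - (-5/3*24 + 1/(43 + 49))/(√(-7 + 2) - 249) = 4289 - (-40 + 1/92)/(√(-5) - 249) = 4289 - (-40 + 1/92)/(I*√5 - 249) = 4289 - (-3679)/(92*(-249 + I*√5)) = 4289 + 3679/(92*(-249 + I*√5))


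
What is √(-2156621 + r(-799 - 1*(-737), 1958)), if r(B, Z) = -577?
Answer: I*√2157198 ≈ 1468.7*I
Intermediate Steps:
√(-2156621 + r(-799 - 1*(-737), 1958)) = √(-2156621 - 577) = √(-2157198) = I*√2157198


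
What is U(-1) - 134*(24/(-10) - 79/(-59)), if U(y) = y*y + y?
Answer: 41942/295 ≈ 142.18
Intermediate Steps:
U(y) = y + y² (U(y) = y² + y = y + y²)
U(-1) - 134*(24/(-10) - 79/(-59)) = -(1 - 1) - 134*(24/(-10) - 79/(-59)) = -1*0 - 134*(24*(-⅒) - 79*(-1/59)) = 0 - 134*(-12/5 + 79/59) = 0 - 134*(-313/295) = 0 + 41942/295 = 41942/295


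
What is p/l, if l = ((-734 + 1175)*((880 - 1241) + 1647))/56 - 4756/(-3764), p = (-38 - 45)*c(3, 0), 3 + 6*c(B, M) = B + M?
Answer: 0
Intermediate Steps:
c(B, M) = -1/2 + B/6 + M/6 (c(B, M) = -1/2 + (B + M)/6 = -1/2 + (B/6 + M/6) = -1/2 + B/6 + M/6)
p = 0 (p = (-38 - 45)*(-1/2 + (1/6)*3 + (1/6)*0) = -83*(-1/2 + 1/2 + 0) = -83*0 = 0)
l = 38123725/3764 (l = (441*(-361 + 1647))*(1/56) - 4756*(-1/3764) = (441*1286)*(1/56) + 1189/941 = 567126*(1/56) + 1189/941 = 40509/4 + 1189/941 = 38123725/3764 ≈ 10129.)
p/l = 0/(38123725/3764) = 0*(3764/38123725) = 0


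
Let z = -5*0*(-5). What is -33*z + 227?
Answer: 227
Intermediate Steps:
z = 0 (z = 0*(-5) = 0)
-33*z + 227 = -33*0 + 227 = 0 + 227 = 227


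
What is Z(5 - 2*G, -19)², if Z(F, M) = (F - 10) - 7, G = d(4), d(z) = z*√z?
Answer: 784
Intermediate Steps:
d(z) = z^(3/2)
G = 8 (G = 4^(3/2) = 8)
Z(F, M) = -17 + F (Z(F, M) = (-10 + F) - 7 = -17 + F)
Z(5 - 2*G, -19)² = (-17 + (5 - 2*8))² = (-17 + (5 - 16))² = (-17 - 11)² = (-28)² = 784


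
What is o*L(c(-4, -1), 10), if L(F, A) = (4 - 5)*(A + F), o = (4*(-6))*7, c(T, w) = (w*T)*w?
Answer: 1008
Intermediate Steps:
c(T, w) = T*w² (c(T, w) = (T*w)*w = T*w²)
o = -168 (o = -24*7 = -168)
L(F, A) = -A - F (L(F, A) = -(A + F) = -A - F)
o*L(c(-4, -1), 10) = -168*(-1*10 - (-4)*(-1)²) = -168*(-10 - (-4)) = -168*(-10 - 1*(-4)) = -168*(-10 + 4) = -168*(-6) = 1008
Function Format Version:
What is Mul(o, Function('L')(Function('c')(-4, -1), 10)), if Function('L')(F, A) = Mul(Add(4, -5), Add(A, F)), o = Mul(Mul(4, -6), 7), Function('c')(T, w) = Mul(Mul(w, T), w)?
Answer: 1008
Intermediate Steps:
Function('c')(T, w) = Mul(T, Pow(w, 2)) (Function('c')(T, w) = Mul(Mul(T, w), w) = Mul(T, Pow(w, 2)))
o = -168 (o = Mul(-24, 7) = -168)
Function('L')(F, A) = Add(Mul(-1, A), Mul(-1, F)) (Function('L')(F, A) = Mul(-1, Add(A, F)) = Add(Mul(-1, A), Mul(-1, F)))
Mul(o, Function('L')(Function('c')(-4, -1), 10)) = Mul(-168, Add(Mul(-1, 10), Mul(-1, Mul(-4, Pow(-1, 2))))) = Mul(-168, Add(-10, Mul(-1, Mul(-4, 1)))) = Mul(-168, Add(-10, Mul(-1, -4))) = Mul(-168, Add(-10, 4)) = Mul(-168, -6) = 1008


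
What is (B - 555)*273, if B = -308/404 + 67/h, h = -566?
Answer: -8675251767/57166 ≈ -1.5176e+5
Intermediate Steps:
B = -50349/57166 (B = -308/404 + 67/(-566) = -308*1/404 + 67*(-1/566) = -77/101 - 67/566 = -50349/57166 ≈ -0.88075)
(B - 555)*273 = (-50349/57166 - 555)*273 = -31777479/57166*273 = -8675251767/57166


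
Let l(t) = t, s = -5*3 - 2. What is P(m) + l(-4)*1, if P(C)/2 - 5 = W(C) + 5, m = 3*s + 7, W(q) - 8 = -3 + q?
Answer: -62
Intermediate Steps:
s = -17 (s = -15 - 2 = -17)
W(q) = 5 + q (W(q) = 8 + (-3 + q) = 5 + q)
m = -44 (m = 3*(-17) + 7 = -51 + 7 = -44)
P(C) = 30 + 2*C (P(C) = 10 + 2*((5 + C) + 5) = 10 + 2*(10 + C) = 10 + (20 + 2*C) = 30 + 2*C)
P(m) + l(-4)*1 = (30 + 2*(-44)) - 4*1 = (30 - 88) - 4 = -58 - 4 = -62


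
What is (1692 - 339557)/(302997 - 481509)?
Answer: 337865/178512 ≈ 1.8927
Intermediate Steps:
(1692 - 339557)/(302997 - 481509) = -337865/(-178512) = -337865*(-1/178512) = 337865/178512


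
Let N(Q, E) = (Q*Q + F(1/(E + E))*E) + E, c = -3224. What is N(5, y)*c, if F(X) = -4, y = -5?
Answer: -128960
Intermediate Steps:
N(Q, E) = Q² - 3*E (N(Q, E) = (Q*Q - 4*E) + E = (Q² - 4*E) + E = Q² - 3*E)
N(5, y)*c = (5² - 3*(-5))*(-3224) = (25 + 15)*(-3224) = 40*(-3224) = -128960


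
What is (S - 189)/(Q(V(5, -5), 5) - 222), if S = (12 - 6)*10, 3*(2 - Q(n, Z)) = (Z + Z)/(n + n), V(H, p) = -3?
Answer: 1161/1975 ≈ 0.58785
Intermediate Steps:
Q(n, Z) = 2 - Z/(3*n) (Q(n, Z) = 2 - (Z + Z)/(3*(n + n)) = 2 - 2*Z/(3*(2*n)) = 2 - 2*Z*1/(2*n)/3 = 2 - Z/(3*n))
S = 60 (S = 6*10 = 60)
(S - 189)/(Q(V(5, -5), 5) - 222) = (60 - 189)/((2 - ⅓*5/(-3)) - 222) = -129/((2 - ⅓*5*(-⅓)) - 222) = -129/((2 + 5/9) - 222) = -129/(23/9 - 222) = -129/(-1975/9) = -129*(-9/1975) = 1161/1975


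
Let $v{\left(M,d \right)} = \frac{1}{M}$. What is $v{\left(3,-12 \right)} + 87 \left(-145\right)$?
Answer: $- \frac{37844}{3} \approx -12615.0$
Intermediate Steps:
$v{\left(3,-12 \right)} + 87 \left(-145\right) = \frac{1}{3} + 87 \left(-145\right) = \frac{1}{3} - 12615 = - \frac{37844}{3}$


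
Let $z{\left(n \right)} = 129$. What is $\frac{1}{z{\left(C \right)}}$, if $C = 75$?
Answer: $\frac{1}{129} \approx 0.0077519$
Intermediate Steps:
$\frac{1}{z{\left(C \right)}} = \frac{1}{129}$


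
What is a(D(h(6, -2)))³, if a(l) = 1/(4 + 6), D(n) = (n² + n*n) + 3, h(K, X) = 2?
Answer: 1/1000 ≈ 0.0010000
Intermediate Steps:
D(n) = 3 + 2*n² (D(n) = (n² + n²) + 3 = 2*n² + 3 = 3 + 2*n²)
a(l) = ⅒ (a(l) = 1/10 = ⅒)
a(D(h(6, -2)))³ = (⅒)³ = 1/1000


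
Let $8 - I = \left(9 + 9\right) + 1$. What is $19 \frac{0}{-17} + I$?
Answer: $-11$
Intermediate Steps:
$I = -11$ ($I = 8 - \left(\left(9 + 9\right) + 1\right) = 8 - \left(18 + 1\right) = 8 - 19 = -11$)
$19 \frac{0}{-17} + I = 19 \frac{0}{-17} - 11 = 19 \cdot 0 \left(- \frac{1}{17}\right) - 11 = 19 \cdot 0 - 11 = 0 - 11 = -11$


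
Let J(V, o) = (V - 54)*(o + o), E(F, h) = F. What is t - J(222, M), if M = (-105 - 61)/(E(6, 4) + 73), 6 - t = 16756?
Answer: -1267474/79 ≈ -16044.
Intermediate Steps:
t = -16750 (t = 6 - 1*16756 = 6 - 16756 = -16750)
M = -166/79 (M = (-105 - 61)/(6 + 73) = -166/79 ≈ -2.1013)
J(V, o) = 2*o*(-54 + V) (J(V, o) = (-54 + V)*(2*o) = 2*o*(-54 + V))
t - J(222, M) = -16750 - 2*(-166)*(-54 + 222)/79 = -16750 - 2*(-166)*168/79 = -16750 - 1*(-55776/79) = -16750 + 55776/79 = -1267474/79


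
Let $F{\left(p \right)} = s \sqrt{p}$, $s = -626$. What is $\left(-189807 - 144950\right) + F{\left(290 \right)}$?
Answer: $-334757 - 626 \sqrt{290} \approx -3.4542 \cdot 10^{5}$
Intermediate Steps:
$F{\left(p \right)} = - 626 \sqrt{p}$
$\left(-189807 - 144950\right) + F{\left(290 \right)} = \left(-189807 - 144950\right) - 626 \sqrt{290} = -334757 - 626 \sqrt{290}$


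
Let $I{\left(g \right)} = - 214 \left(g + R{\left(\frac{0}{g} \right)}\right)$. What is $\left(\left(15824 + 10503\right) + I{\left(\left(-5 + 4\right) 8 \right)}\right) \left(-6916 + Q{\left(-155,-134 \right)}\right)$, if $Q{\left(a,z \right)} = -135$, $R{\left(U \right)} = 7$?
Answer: $-187140591$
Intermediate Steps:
$I{\left(g \right)} = -1498 - 214 g$ ($I{\left(g \right)} = - 214 \left(g + 7\right) = - 214 \left(7 + g\right) = -1498 - 214 g$)
$\left(\left(15824 + 10503\right) + I{\left(\left(-5 + 4\right) 8 \right)}\right) \left(-6916 + Q{\left(-155,-134 \right)}\right) = \left(\left(15824 + 10503\right) - \left(1498 + 214 \left(-5 + 4\right) 8\right)\right) \left(-6916 - 135\right) = \left(26327 - \left(1498 + 214 \left(\left(-1\right) 8\right)\right)\right) \left(-7051\right) = \left(26327 - -214\right) \left(-7051\right) = \left(26327 + \left(-1498 + 1712\right)\right) \left(-7051\right) = \left(26327 + 214\right) \left(-7051\right) = 26541 \left(-7051\right) = -187140591$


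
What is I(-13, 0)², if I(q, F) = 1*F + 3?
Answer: 9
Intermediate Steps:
I(q, F) = 3 + F (I(q, F) = F + 3 = 3 + F)
I(-13, 0)² = (3 + 0)² = 3² = 9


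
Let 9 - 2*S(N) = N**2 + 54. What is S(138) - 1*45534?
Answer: -110157/2 ≈ -55079.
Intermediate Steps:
S(N) = -45/2 - N**2/2 (S(N) = 9/2 - (N**2 + 54)/2 = 9/2 - (54 + N**2)/2 = 9/2 + (-27 - N**2/2) = -45/2 - N**2/2)
S(138) - 1*45534 = (-45/2 - 1/2*138**2) - 1*45534 = (-45/2 - 1/2*19044) - 45534 = (-45/2 - 9522) - 45534 = -19089/2 - 45534 = -110157/2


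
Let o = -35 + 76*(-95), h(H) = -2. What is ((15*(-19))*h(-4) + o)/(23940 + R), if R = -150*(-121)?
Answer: -1337/8418 ≈ -0.15883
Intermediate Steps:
R = 18150
o = -7255 (o = -35 - 7220 = -7255)
((15*(-19))*h(-4) + o)/(23940 + R) = ((15*(-19))*(-2) - 7255)/(23940 + 18150) = (-285*(-2) - 7255)/42090 = (570 - 7255)*(1/42090) = -6685*1/42090 = -1337/8418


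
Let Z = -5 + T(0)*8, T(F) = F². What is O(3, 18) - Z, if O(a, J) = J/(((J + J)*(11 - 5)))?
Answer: 61/12 ≈ 5.0833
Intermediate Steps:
Z = -5 (Z = -5 + 0²*8 = -5 + 0*8 = -5 + 0 = -5)
O(a, J) = 1/12 (O(a, J) = J/(((2*J)*6)) = J/((12*J)) = J*(1/(12*J)) = 1/12)
O(3, 18) - Z = 1/12 - 1*(-5) = 1/12 + 5 = 61/12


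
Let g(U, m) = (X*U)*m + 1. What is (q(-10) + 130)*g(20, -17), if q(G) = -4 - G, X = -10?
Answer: 462536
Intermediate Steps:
g(U, m) = 1 - 10*U*m (g(U, m) = (-10*U)*m + 1 = -10*U*m + 1 = 1 - 10*U*m)
(q(-10) + 130)*g(20, -17) = ((-4 - 1*(-10)) + 130)*(1 - 10*20*(-17)) = ((-4 + 10) + 130)*(1 + 3400) = (6 + 130)*3401 = 136*3401 = 462536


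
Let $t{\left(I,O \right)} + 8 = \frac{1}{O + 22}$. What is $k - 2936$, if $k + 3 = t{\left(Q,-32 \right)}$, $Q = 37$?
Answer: $- \frac{29471}{10} \approx -2947.1$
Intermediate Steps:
$t{\left(I,O \right)} = -8 + \frac{1}{22 + O}$ ($t{\left(I,O \right)} = -8 + \frac{1}{O + 22} = -8 + \frac{1}{22 + O}$)
$k = - \frac{111}{10}$ ($k = -3 + \frac{-175 - -256}{22 - 32} = -3 + \frac{-175 + 256}{-10} = -3 - \frac{81}{10} = - \frac{111}{10} \approx -11.1$)
$k - 2936 = - \frac{111}{10} - 2936 = - \frac{29471}{10}$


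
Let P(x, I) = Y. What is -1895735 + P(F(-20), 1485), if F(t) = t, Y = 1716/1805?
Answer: -3421799959/1805 ≈ -1.8957e+6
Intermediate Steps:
Y = 1716/1805 (Y = 1716*(1/1805) = 1716/1805 ≈ 0.95069)
P(x, I) = 1716/1805
-1895735 + P(F(-20), 1485) = -1895735 + 1716/1805 = -3421799959/1805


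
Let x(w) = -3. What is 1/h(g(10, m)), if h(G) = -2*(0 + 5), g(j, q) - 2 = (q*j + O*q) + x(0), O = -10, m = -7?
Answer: -⅒ ≈ -0.10000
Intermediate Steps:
g(j, q) = -1 - 10*q + j*q (g(j, q) = 2 + ((q*j - 10*q) - 3) = 2 + ((j*q - 10*q) - 3) = 2 + ((-10*q + j*q) - 3) = 2 + (-3 - 10*q + j*q) = -1 - 10*q + j*q)
h(G) = -10 (h(G) = -2*5 = -10)
1/h(g(10, m)) = 1/(-10) = -⅒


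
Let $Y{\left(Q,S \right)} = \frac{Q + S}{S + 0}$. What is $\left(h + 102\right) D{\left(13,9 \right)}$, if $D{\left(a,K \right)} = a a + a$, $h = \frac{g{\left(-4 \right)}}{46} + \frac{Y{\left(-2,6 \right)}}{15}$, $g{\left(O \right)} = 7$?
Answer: $\frac{19250777}{1035} \approx 18600.0$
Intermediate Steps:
$Y{\left(Q,S \right)} = \frac{Q + S}{S}$
$h = \frac{407}{2070}$ ($h = \frac{7}{46} + \frac{\frac{1}{6} \left(-2 + 6\right)}{15} = 7 \cdot \frac{1}{46} + \frac{1}{6} \cdot 4 \cdot \frac{1}{15} = \frac{7}{46} + \frac{2}{3} \cdot \frac{1}{15} = \frac{7}{46} + \frac{2}{45} = \frac{407}{2070} \approx 0.19662$)
$D{\left(a,K \right)} = a + a^{2}$ ($D{\left(a,K \right)} = a^{2} + a = a + a^{2}$)
$\left(h + 102\right) D{\left(13,9 \right)} = \left(\frac{407}{2070} + 102\right) 13 \left(1 + 13\right) = \frac{211547 \cdot 13 \cdot 14}{2070} = \frac{211547}{2070} \cdot 182 = \frac{19250777}{1035}$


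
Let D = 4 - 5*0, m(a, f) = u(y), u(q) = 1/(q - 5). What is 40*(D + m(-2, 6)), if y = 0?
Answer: 152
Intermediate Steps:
u(q) = 1/(-5 + q)
m(a, f) = -1/5 (m(a, f) = 1/(-5 + 0) = 1/(-5) = -1/5)
D = 4 (D = 4 + 0 = 4)
40*(D + m(-2, 6)) = 40*(4 - 1/5) = 40*(19/5) = 152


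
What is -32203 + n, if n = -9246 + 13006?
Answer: -28443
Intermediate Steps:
n = 3760
-32203 + n = -32203 + 3760 = -28443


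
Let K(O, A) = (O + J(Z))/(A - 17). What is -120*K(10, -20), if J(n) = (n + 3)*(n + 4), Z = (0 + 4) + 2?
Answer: 12000/37 ≈ 324.32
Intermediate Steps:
Z = 6 (Z = 4 + 2 = 6)
J(n) = (3 + n)*(4 + n)
K(O, A) = (90 + O)/(-17 + A) (K(O, A) = (O + (12 + 6² + 7*6))/(A - 17) = (O + (12 + 36 + 42))/(-17 + A) = (O + 90)/(-17 + A) = (90 + O)/(-17 + A))
-120*K(10, -20) = -120*(90 + 10)/(-17 - 20) = -120*100/(-37) = -(-120)*100/37 = -120*(-100/37) = 12000/37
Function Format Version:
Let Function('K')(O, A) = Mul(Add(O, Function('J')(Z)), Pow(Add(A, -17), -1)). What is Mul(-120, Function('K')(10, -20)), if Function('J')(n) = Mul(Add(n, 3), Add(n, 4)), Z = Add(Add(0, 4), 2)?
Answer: Rational(12000, 37) ≈ 324.32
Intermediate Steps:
Z = 6 (Z = Add(4, 2) = 6)
Function('J')(n) = Mul(Add(3, n), Add(4, n))
Function('K')(O, A) = Mul(Pow(Add(-17, A), -1), Add(90, O)) (Function('K')(O, A) = Mul(Add(O, Add(12, Pow(6, 2), Mul(7, 6))), Pow(Add(A, -17), -1)) = Mul(Add(O, Add(12, 36, 42)), Pow(Add(-17, A), -1)) = Mul(Add(O, 90), Pow(Add(-17, A), -1)) = Mul(Add(90, O), Pow(Add(-17, A), -1)) = Mul(Pow(Add(-17, A), -1), Add(90, O)))
Mul(-120, Function('K')(10, -20)) = Mul(-120, Mul(Pow(Add(-17, -20), -1), Add(90, 10))) = Mul(-120, Mul(Pow(-37, -1), 100)) = Mul(-120, Mul(Rational(-1, 37), 100)) = Mul(-120, Rational(-100, 37)) = Rational(12000, 37)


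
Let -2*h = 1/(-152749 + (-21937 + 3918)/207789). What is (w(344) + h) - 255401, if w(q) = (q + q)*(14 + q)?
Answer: -577469917948331/63479159960 ≈ -9097.0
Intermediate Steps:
w(q) = 2*q*(14 + q) (w(q) = (2*q)*(14 + q) = 2*q*(14 + q))
h = 207789/63479159960 (h = -1/(2*(-152749 + (-21937 + 3918)/207789)) = -1/(2*(-152749 - 18019*1/207789)) = -1/(2*(-152749 - 18019/207789)) = -1/(2*(-31739579980/207789)) = -½*(-207789/31739579980) = 207789/63479159960 ≈ 3.2733e-6)
(w(344) + h) - 255401 = (2*344*(14 + 344) + 207789/63479159960) - 255401 = (2*344*358 + 207789/63479159960) - 255401 = (246304 + 207789/63479159960) - 255401 = 15635171014995629/63479159960 - 255401 = -577469917948331/63479159960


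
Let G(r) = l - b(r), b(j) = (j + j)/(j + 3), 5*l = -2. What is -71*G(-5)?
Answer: 1917/5 ≈ 383.40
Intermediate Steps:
l = -2/5 (l = (1/5)*(-2) = -2/5 ≈ -0.40000)
b(j) = 2*j/(3 + j) (b(j) = (2*j)/(3 + j) = 2*j/(3 + j))
G(r) = -2/5 - 2*r/(3 + r)
-71*G(-5) = -426*(-1 - 2*(-5))/(5*(3 - 5)) = -426*(-1 + 10)/(5*(-2)) = -426*(-1)*9/(5*2) = -71*(-27/5) = 1917/5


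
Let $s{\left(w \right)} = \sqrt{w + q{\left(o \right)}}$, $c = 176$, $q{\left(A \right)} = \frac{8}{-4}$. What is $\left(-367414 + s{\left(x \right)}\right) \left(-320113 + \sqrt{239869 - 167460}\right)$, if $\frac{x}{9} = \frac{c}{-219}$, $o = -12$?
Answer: $\frac{\left(320113 - \sqrt{72409}\right) \left(26821222 - i \sqrt{49202}\right)}{73} \approx 1.1752 \cdot 10^{11} - 9.7187 \cdot 10^{5} i$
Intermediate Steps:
$q{\left(A \right)} = -2$ ($q{\left(A \right)} = 8 \left(- \frac{1}{4}\right) = -2$)
$x = - \frac{528}{73}$ ($x = 9 \frac{176}{-219} = 9 \cdot 176 \left(- \frac{1}{219}\right) = 9 \left(- \frac{176}{219}\right) = - \frac{528}{73} \approx -7.2329$)
$s{\left(w \right)} = \sqrt{-2 + w}$ ($s{\left(w \right)} = \sqrt{w - 2} = \sqrt{-2 + w}$)
$\left(-367414 + s{\left(x \right)}\right) \left(-320113 + \sqrt{239869 - 167460}\right) = \left(-367414 + \sqrt{-2 - \frac{528}{73}}\right) \left(-320113 + \sqrt{239869 - 167460}\right) = \left(-367414 + \sqrt{- \frac{674}{73}}\right) \left(-320113 + \sqrt{72409}\right) = \left(-367414 + \frac{i \sqrt{49202}}{73}\right) \left(-320113 + \sqrt{72409}\right)$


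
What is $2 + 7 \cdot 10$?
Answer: $72$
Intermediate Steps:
$2 + 7 \cdot 10 = 2 + 70 = 72$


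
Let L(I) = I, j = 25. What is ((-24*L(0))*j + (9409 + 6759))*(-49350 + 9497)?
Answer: -644343304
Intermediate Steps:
((-24*L(0))*j + (9409 + 6759))*(-49350 + 9497) = (-24*0*25 + (9409 + 6759))*(-49350 + 9497) = (0*25 + 16168)*(-39853) = (0 + 16168)*(-39853) = 16168*(-39853) = -644343304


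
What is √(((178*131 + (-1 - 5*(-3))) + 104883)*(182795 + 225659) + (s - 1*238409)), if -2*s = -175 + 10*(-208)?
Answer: √209478769314/2 ≈ 2.2884e+5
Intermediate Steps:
s = 2255/2 (s = -(-175 + 10*(-208))/2 = -(-175 - 2080)/2 = -½*(-2255) = 2255/2 ≈ 1127.5)
√(((178*131 + (-1 - 5*(-3))) + 104883)*(182795 + 225659) + (s - 1*238409)) = √(((178*131 + (-1 - 5*(-3))) + 104883)*(182795 + 225659) + (2255/2 - 1*238409)) = √(((23318 + (-1 + 15)) + 104883)*408454 + (2255/2 - 238409)) = √(((23318 + 14) + 104883)*408454 - 474563/2) = √((23332 + 104883)*408454 - 474563/2) = √(128215*408454 - 474563/2) = √(52369929610 - 474563/2) = √(104739384657/2) = √209478769314/2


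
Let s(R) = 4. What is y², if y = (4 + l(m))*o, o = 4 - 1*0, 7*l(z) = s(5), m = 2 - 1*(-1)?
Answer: 16384/49 ≈ 334.37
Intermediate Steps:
m = 3 (m = 2 + 1 = 3)
l(z) = 4/7 (l(z) = (⅐)*4 = 4/7)
o = 4 (o = 4 + 0 = 4)
y = 128/7 (y = (4 + 4/7)*4 = (32/7)*4 = 128/7 ≈ 18.286)
y² = (128/7)² = 16384/49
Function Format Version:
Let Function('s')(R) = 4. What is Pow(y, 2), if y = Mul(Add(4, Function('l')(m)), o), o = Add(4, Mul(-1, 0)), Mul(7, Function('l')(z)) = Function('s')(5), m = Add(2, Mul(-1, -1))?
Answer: Rational(16384, 49) ≈ 334.37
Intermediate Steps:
m = 3 (m = Add(2, 1) = 3)
Function('l')(z) = Rational(4, 7) (Function('l')(z) = Mul(Rational(1, 7), 4) = Rational(4, 7))
o = 4 (o = Add(4, 0) = 4)
y = Rational(128, 7) (y = Mul(Add(4, Rational(4, 7)), 4) = Mul(Rational(32, 7), 4) = Rational(128, 7) ≈ 18.286)
Pow(y, 2) = Pow(Rational(128, 7), 2) = Rational(16384, 49)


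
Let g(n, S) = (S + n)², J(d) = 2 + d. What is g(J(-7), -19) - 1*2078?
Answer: -1502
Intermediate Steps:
g(J(-7), -19) - 1*2078 = (-19 + (2 - 7))² - 1*2078 = (-19 - 5)² - 2078 = (-24)² - 2078 = 576 - 2078 = -1502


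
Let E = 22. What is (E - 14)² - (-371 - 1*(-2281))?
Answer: -1846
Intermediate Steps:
(E - 14)² - (-371 - 1*(-2281)) = (22 - 14)² - (-371 - 1*(-2281)) = 8² - (-371 + 2281) = 64 - 1*1910 = 64 - 1910 = -1846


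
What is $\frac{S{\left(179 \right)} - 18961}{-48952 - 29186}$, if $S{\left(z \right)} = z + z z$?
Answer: $- \frac{13259}{78138} \approx -0.16969$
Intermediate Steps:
$S{\left(z \right)} = z + z^{2}$
$\frac{S{\left(179 \right)} - 18961}{-48952 - 29186} = \frac{179 \left(1 + 179\right) - 18961}{-48952 - 29186} = \frac{179 \cdot 180 - 18961}{-78138} = \left(32220 - 18961\right) \left(- \frac{1}{78138}\right) = 13259 \left(- \frac{1}{78138}\right) = - \frac{13259}{78138}$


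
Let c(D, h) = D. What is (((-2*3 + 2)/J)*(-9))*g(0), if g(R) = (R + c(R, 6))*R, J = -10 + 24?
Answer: 0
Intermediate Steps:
J = 14
g(R) = 2*R**2 (g(R) = (R + R)*R = (2*R)*R = 2*R**2)
(((-2*3 + 2)/J)*(-9))*g(0) = (((-2*3 + 2)/14)*(-9))*(2*0**2) = (((-6 + 2)*(1/14))*(-9))*(2*0) = (-4*1/14*(-9))*0 = -2/7*(-9)*0 = (18/7)*0 = 0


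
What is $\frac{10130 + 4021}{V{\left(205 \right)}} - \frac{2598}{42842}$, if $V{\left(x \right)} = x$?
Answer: $\frac{302862276}{4391305} \approx 68.969$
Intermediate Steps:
$\frac{10130 + 4021}{V{\left(205 \right)}} - \frac{2598}{42842} = \frac{10130 + 4021}{205} - \frac{2598}{42842} = 14151 \cdot \frac{1}{205} - \frac{1299}{21421} = \frac{14151}{205} - \frac{1299}{21421} = \frac{302862276}{4391305}$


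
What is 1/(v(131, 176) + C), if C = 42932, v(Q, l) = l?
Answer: 1/43108 ≈ 2.3198e-5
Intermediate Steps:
1/(v(131, 176) + C) = 1/(176 + 42932) = 1/43108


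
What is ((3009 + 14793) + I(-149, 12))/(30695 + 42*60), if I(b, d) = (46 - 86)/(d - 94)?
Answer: 729902/1361815 ≈ 0.53598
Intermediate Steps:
I(b, d) = -40/(-94 + d)
((3009 + 14793) + I(-149, 12))/(30695 + 42*60) = ((3009 + 14793) - 40/(-94 + 12))/(30695 + 42*60) = (17802 - 40/(-82))/(30695 + 2520) = (17802 - 40*(-1/82))/33215 = (17802 + 20/41)*(1/33215) = (729902/41)*(1/33215) = 729902/1361815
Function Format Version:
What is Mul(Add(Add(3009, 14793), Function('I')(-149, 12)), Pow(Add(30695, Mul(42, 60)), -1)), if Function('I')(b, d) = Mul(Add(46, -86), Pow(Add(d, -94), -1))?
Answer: Rational(729902, 1361815) ≈ 0.53598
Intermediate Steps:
Function('I')(b, d) = Mul(-40, Pow(Add(-94, d), -1))
Mul(Add(Add(3009, 14793), Function('I')(-149, 12)), Pow(Add(30695, Mul(42, 60)), -1)) = Mul(Add(Add(3009, 14793), Mul(-40, Pow(Add(-94, 12), -1))), Pow(Add(30695, Mul(42, 60)), -1)) = Mul(Add(17802, Mul(-40, Pow(-82, -1))), Pow(Add(30695, 2520), -1)) = Mul(Add(17802, Mul(-40, Rational(-1, 82))), Pow(33215, -1)) = Mul(Add(17802, Rational(20, 41)), Rational(1, 33215)) = Mul(Rational(729902, 41), Rational(1, 33215)) = Rational(729902, 1361815)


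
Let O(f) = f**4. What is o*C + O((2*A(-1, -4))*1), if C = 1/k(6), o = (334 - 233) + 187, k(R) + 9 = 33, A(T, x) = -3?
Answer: 1308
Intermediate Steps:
k(R) = 24 (k(R) = -9 + 33 = 24)
o = 288 (o = 101 + 187 = 288)
C = 1/24 ≈ 0.041667
o*C + O((2*A(-1, -4))*1) = 288*(1/24) + ((2*(-3))*1)**4 = 12 + (-6*1)**4 = 12 + (-6)**4 = 12 + 1296 = 1308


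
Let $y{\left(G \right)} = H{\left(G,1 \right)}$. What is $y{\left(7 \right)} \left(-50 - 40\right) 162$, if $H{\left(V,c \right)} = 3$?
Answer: $-43740$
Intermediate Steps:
$y{\left(G \right)} = 3$
$y{\left(7 \right)} \left(-50 - 40\right) 162 = 3 \left(-50 - 40\right) 162 = 3 \left(-90\right) 162 = \left(-270\right) 162 = -43740$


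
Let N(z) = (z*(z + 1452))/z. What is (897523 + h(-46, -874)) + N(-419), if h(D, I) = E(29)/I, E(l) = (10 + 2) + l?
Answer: 785337903/874 ≈ 8.9856e+5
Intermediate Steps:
E(l) = 12 + l
h(D, I) = 41/I (h(D, I) = (12 + 29)/I = 41/I)
N(z) = 1452 + z (N(z) = (z*(1452 + z))/z = 1452 + z)
(897523 + h(-46, -874)) + N(-419) = (897523 + 41/(-874)) + (1452 - 419) = (897523 + 41*(-1/874)) + 1033 = (897523 - 41/874) + 1033 = 784435061/874 + 1033 = 785337903/874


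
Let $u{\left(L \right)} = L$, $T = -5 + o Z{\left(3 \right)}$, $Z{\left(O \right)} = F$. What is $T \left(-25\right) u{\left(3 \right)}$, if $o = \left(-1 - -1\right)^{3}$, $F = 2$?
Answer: $375$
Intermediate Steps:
$Z{\left(O \right)} = 2$
$o = 0$ ($o = \left(-1 + 1\right)^{3} = 0^{3} = 0$)
$T = -5$ ($T = -5 + 0 \cdot 2 = -5 + 0 = -5$)
$T \left(-25\right) u{\left(3 \right)} = \left(-5\right) \left(-25\right) 3 = 125 \cdot 3 = 375$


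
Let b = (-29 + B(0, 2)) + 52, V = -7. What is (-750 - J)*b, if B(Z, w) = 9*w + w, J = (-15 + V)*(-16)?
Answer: -47386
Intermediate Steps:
J = 352 (J = (-15 - 7)*(-16) = -22*(-16) = 352)
B(Z, w) = 10*w
b = 43 (b = (-29 + 10*2) + 52 = (-29 + 20) + 52 = -9 + 52 = 43)
(-750 - J)*b = (-750 - 1*352)*43 = (-750 - 352)*43 = -1102*43 = -47386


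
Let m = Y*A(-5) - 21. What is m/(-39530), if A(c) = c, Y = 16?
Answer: 101/39530 ≈ 0.0025550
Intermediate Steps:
m = -101 (m = 16*(-5) - 21 = -80 - 21 = -101)
m/(-39530) = -101/(-39530) = -101*(-1/39530) = 101/39530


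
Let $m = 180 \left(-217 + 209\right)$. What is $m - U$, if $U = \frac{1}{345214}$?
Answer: $- \frac{497108161}{345214} \approx -1440.0$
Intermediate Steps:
$m = -1440$ ($m = 180 \left(-8\right) = -1440$)
$U = \frac{1}{345214} \approx 2.8968 \cdot 10^{-6}$
$m - U = -1440 - \frac{1}{345214} = - \frac{497108161}{345214}$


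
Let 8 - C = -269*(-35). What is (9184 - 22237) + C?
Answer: -22460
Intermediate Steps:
C = -9407 (C = 8 - (-269)*(-35) = 8 - 1*9415 = 8 - 9415 = -9407)
(9184 - 22237) + C = (9184 - 22237) - 9407 = -13053 - 9407 = -22460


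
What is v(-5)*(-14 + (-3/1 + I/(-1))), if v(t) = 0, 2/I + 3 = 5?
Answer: 0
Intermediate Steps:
I = 1 (I = 2/(-3 + 5) = 2/2 = 2*(1/2) = 1)
v(-5)*(-14 + (-3/1 + I/(-1))) = 0*(-14 + (-3/1 + 1/(-1))) = 0*(-14 + (-3*1 + 1*(-1))) = 0*(-14 + (-3 - 1)) = 0*(-14 - 4) = 0*(-18) = 0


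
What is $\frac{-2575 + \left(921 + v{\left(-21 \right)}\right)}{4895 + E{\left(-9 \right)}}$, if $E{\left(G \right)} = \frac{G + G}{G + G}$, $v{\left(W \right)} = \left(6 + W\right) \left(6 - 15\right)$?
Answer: $- \frac{1519}{4896} \approx -0.31025$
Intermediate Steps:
$v{\left(W \right)} = -54 - 9 W$ ($v{\left(W \right)} = \left(6 + W\right) \left(-9\right) = -54 - 9 W$)
$E{\left(G \right)} = 1$ ($E{\left(G \right)} = \frac{2 G}{2 G} = 2 G \frac{1}{2 G} = 1$)
$\frac{-2575 + \left(921 + v{\left(-21 \right)}\right)}{4895 + E{\left(-9 \right)}} = \frac{-2575 + \left(921 - -135\right)}{4895 + 1} = \frac{-2575 + \left(921 + \left(-54 + 189\right)\right)}{4896} = \left(-2575 + \left(921 + 135\right)\right) \frac{1}{4896} = \left(-2575 + 1056\right) \frac{1}{4896} = \left(-1519\right) \frac{1}{4896} = - \frac{1519}{4896}$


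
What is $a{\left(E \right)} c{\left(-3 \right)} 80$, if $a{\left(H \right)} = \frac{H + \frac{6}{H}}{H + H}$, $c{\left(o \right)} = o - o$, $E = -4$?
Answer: $0$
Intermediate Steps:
$c{\left(o \right)} = 0$
$a{\left(H \right)} = \frac{H + \frac{6}{H}}{2 H}$
$a{\left(E \right)} c{\left(-3 \right)} 80 = \left(\frac{1}{2} + \frac{3}{16}\right) 0 \cdot 80 = \frac{11}{16} \cdot 0 \cdot 80 = 0 \cdot 80 = 0$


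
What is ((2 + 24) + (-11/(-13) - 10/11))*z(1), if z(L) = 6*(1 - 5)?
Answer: -89016/143 ≈ -622.49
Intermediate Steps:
z(L) = -24 (z(L) = 6*(-4) = -24)
((2 + 24) + (-11/(-13) - 10/11))*z(1) = ((2 + 24) + (-11/(-13) - 10/11))*(-24) = (26 + (-11*(-1/13) - 10*1/11))*(-24) = (26 + (11/13 - 10/11))*(-24) = (26 - 9/143)*(-24) = (3709/143)*(-24) = -89016/143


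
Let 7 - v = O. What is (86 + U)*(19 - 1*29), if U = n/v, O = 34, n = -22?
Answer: -23440/27 ≈ -868.15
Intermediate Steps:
v = -27 (v = 7 - 1*34 = 7 - 34 = -27)
U = 22/27 (U = -22/(-27) = -22*(-1/27) = 22/27 ≈ 0.81481)
(86 + U)*(19 - 1*29) = (86 + 22/27)*(19 - 1*29) = 2344*(19 - 29)/27 = (2344/27)*(-10) = -23440/27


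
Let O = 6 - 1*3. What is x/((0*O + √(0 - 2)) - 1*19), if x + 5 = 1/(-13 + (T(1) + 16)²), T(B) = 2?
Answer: 9842/37631 + 518*I*√2/37631 ≈ 0.26154 + 0.019467*I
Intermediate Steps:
O = 3 (O = 6 - 3 = 3)
x = -1554/311 (x = -5 + 1/(-13 + (2 + 16)²) = -5 + 1/(-13 + 18²) = -5 + 1/(-13 + 324) = -5 + 1/311 = -1554/311 ≈ -4.9968)
x/((0*O + √(0 - 2)) - 1*19) = -1554/(311*((0*3 + √(0 - 2)) - 1*19)) = -1554/(311*((0 + √(-2)) - 19)) = -1554/(311*((0 + I*√2) - 19)) = -1554/(311*(I*√2 - 19)) = -1554/(311*(-19 + I*√2))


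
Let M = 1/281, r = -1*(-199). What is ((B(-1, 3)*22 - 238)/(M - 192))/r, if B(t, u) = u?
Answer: 48332/10736249 ≈ 0.0045018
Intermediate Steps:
r = 199
M = 1/281 ≈ 0.0035587
((B(-1, 3)*22 - 238)/(M - 192))/r = ((3*22 - 238)/(1/281 - 192))/199 = ((66 - 238)/(-53951/281))*(1/199) = -172*(-281/53951)*(1/199) = (48332/53951)*(1/199) = 48332/10736249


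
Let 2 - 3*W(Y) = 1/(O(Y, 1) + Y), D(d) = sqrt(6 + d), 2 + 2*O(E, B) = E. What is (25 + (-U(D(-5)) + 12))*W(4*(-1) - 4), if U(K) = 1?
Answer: 324/13 ≈ 24.923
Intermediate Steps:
O(E, B) = -1 + E/2
W(Y) = 2/3 - 1/(3*(-1 + 3*Y/2)) (W(Y) = 2/3 - 1/(3*((-1 + Y/2) + Y)) = 2/3 - 1/(3*(-1 + 3*Y/2)))
(25 + (-U(D(-5)) + 12))*W(4*(-1) - 4) = (25 + (-1*1 + 12))*(2*(-1 + (4*(-1) - 4))/(-2 + 3*(4*(-1) - 4))) = (25 + (-1 + 12))*(2*(-1 + (-4 - 4))/(-2 + 3*(-4 - 4))) = (25 + 11)*(2*(-1 - 8)/(-2 + 3*(-8))) = 36*(2*(-9)/(-2 - 24)) = 36*(2*(-9)/(-26)) = 36*(2*(-1/26)*(-9)) = 36*(9/13) = 324/13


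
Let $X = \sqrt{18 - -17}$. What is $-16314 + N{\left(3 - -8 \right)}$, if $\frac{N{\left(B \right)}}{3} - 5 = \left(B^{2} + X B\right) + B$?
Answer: $-15903 + 33 \sqrt{35} \approx -15708.0$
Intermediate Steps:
$X = \sqrt{35}$ ($X = \sqrt{18 + \left(-36 + 53\right)} = \sqrt{18 + 17} = \sqrt{35} \approx 5.9161$)
$N{\left(B \right)} = 15 + 3 B + 3 B^{2} + 3 B \sqrt{35}$ ($N{\left(B \right)} = 15 + 3 \left(\left(B^{2} + \sqrt{35} B\right) + B\right) = 15 + 3 \left(\left(B^{2} + B \sqrt{35}\right) + B\right) = 15 + 3 \left(B + B^{2} + B \sqrt{35}\right) = 15 + \left(3 B + 3 B^{2} + 3 B \sqrt{35}\right) = 15 + 3 B + 3 B^{2} + 3 B \sqrt{35}$)
$-16314 + N{\left(3 - -8 \right)} = -16314 + \left(15 + 3 \left(3 - -8\right) + 3 \left(3 - -8\right)^{2} + 3 \left(3 - -8\right) \sqrt{35}\right) = -16314 + \left(15 + 3 \left(3 + 8\right) + 3 \left(3 + 8\right)^{2} + 3 \left(3 + 8\right) \sqrt{35}\right) = -16314 + \left(15 + 3 \cdot 11 + 3 \cdot 11^{2} + 3 \cdot 11 \sqrt{35}\right) = -16314 + \left(15 + 33 + 3 \cdot 121 + 33 \sqrt{35}\right) = -16314 + \left(15 + 33 + 363 + 33 \sqrt{35}\right) = -16314 + \left(411 + 33 \sqrt{35}\right) = -15903 + 33 \sqrt{35}$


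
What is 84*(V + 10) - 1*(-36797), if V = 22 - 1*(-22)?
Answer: 41333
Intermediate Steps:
V = 44 (V = 22 + 22 = 44)
84*(V + 10) - 1*(-36797) = 84*(44 + 10) - 1*(-36797) = 84*54 + 36797 = 4536 + 36797 = 41333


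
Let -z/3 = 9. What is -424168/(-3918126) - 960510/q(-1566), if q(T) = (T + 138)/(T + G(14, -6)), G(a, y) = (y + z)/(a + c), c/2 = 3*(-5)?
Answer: -461625140180429/438830112 ≈ -1.0519e+6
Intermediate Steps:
z = -27 (z = -3*9 = -27)
c = -30 (c = 2*(3*(-5)) = 2*(-15) = -30)
G(a, y) = (-27 + y)/(-30 + a) (G(a, y) = (y - 27)/(a - 30) = (-27 + y)/(-30 + a))
q(T) = (138 + T)/(33/16 + T) (q(T) = (T + 138)/(T + (-27 - 6)/(-30 + 14)) = (138 + T)/(T - 33/(-16)) = (138 + T)/(T - 1/16*(-33)) = (138 + T)/(T + 33/16) = (138 + T)/(33/16 + T))
-424168/(-3918126) - 960510/q(-1566) = -424168/(-3918126) - 960510*(33 + 16*(-1566))/(16*(138 - 1566)) = -424168*(-1/3918126) - 960510/(16*(-1428)/(33 - 25056)) = 212084/1959063 - 960510/(16*(-1428)/(-25023)) = 212084/1959063 - 960510/(16*(-1/25023)*(-1428)) = 212084/1959063 - 960510/7616/8341 = 212084/1959063 - 960510*8341/7616 = 212084/1959063 - 4005806955/3808 = -461625140180429/438830112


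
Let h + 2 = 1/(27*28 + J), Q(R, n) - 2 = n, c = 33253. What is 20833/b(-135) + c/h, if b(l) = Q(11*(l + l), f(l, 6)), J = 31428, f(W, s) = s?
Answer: -7220758705/514936 ≈ -14023.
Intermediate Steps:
Q(R, n) = 2 + n
b(l) = 8 (b(l) = 2 + 6 = 8)
h = -64367/32184 (h = -2 + 1/(27*28 + 31428) = -2 + 1/(756 + 31428) = -2 + 1/32184 = -64367/32184 ≈ -2.0000)
20833/b(-135) + c/h = 20833/8 + 33253/(-64367/32184) = 20833*(1/8) + 33253*(-32184/64367) = 20833/8 - 1070214552/64367 = -7220758705/514936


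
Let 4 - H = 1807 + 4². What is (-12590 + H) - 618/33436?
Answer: -240889971/16718 ≈ -14409.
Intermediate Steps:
H = -1819 (H = 4 - (1807 + 4²) = 4 - (1807 + 16) = 4 - 1*1823 = 4 - 1823 = -1819)
(-12590 + H) - 618/33436 = (-12590 - 1819) - 618/33436 = -14409 - 618*1/33436 = -14409 - 309/16718 = -240889971/16718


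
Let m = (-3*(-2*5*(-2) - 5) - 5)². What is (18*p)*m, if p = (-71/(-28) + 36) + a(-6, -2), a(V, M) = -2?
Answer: 11508750/7 ≈ 1.6441e+6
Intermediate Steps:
m = 2500 (m = (-3*(-10*(-2) - 5) - 5)² = (-3*(20 - 5) - 5)² = (-3*15 - 5)² = (-45 - 5)² = (-50)² = 2500)
p = 1023/28 (p = (-71/(-28) + 36) - 2 = (-71*(-1/28) + 36) - 2 = (71/28 + 36) - 2 = 1079/28 - 2 = 1023/28 ≈ 36.536)
(18*p)*m = (18*(1023/28))*2500 = (9207/14)*2500 = 11508750/7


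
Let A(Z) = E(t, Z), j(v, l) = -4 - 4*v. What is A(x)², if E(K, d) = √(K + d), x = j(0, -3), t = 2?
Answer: -2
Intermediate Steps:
x = -4 (x = -4 - 4*0 = -4 + 0 = -4)
A(Z) = √(2 + Z)
A(x)² = (√(2 - 4))² = (√(-2))² = (I*√2)² = -2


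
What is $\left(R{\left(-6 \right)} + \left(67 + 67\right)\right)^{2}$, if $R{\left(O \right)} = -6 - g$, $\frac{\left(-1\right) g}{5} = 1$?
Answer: $17689$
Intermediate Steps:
$g = -5$ ($g = \left(-5\right) 1 = -5$)
$R{\left(O \right)} = -1$ ($R{\left(O \right)} = -6 - -5 = -6 + 5 = -1$)
$\left(R{\left(-6 \right)} + \left(67 + 67\right)\right)^{2} = \left(-1 + \left(67 + 67\right)\right)^{2} = \left(-1 + 134\right)^{2} = 133^{2} = 17689$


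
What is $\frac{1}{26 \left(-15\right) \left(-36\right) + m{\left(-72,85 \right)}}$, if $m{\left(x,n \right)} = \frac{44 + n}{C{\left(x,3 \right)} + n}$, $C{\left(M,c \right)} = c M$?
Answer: $\frac{131}{1839111} \approx 7.123 \cdot 10^{-5}$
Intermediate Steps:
$C{\left(M,c \right)} = M c$
$m{\left(x,n \right)} = \frac{44 + n}{n + 3 x}$ ($m{\left(x,n \right)} = \frac{44 + n}{x 3 + n} = \frac{44 + n}{3 x + n} = \frac{44 + n}{n + 3 x}$)
$\frac{1}{26 \left(-15\right) \left(-36\right) + m{\left(-72,85 \right)}} = \frac{1}{26 \left(-15\right) \left(-36\right) + \frac{44 + 85}{85 + 3 \left(-72\right)}} = \frac{1}{\left(-390\right) \left(-36\right) + \frac{1}{85 - 216} \cdot 129} = \frac{1}{14040 + \frac{1}{-131} \cdot 129} = \frac{1}{14040 - \frac{129}{131}} = \frac{1}{\frac{1839111}{131}} = \frac{131}{1839111}$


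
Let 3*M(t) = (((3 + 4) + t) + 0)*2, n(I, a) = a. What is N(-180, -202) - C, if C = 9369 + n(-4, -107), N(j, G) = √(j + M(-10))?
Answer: -9262 + I*√182 ≈ -9262.0 + 13.491*I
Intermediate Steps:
M(t) = 14/3 + 2*t/3 (M(t) = ((((3 + 4) + t) + 0)*2)/3 = (((7 + t) + 0)*2)/3 = ((7 + t)*2)/3 = (14 + 2*t)/3 = 14/3 + 2*t/3)
N(j, G) = √(-2 + j) (N(j, G) = √(j + (14/3 + (⅔)*(-10))) = √(j + (14/3 - 20/3)) = √(j - 2) = √(-2 + j))
C = 9262 (C = 9369 - 107 = 9262)
N(-180, -202) - C = √(-2 - 180) - 1*9262 = √(-182) - 9262 = I*√182 - 9262 = -9262 + I*√182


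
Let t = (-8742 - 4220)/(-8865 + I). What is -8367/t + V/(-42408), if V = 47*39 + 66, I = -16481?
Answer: -499638245083/30538472 ≈ -16361.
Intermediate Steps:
V = 1899 (V = 1833 + 66 = 1899)
t = 6481/12673 (t = (-8742 - 4220)/(-8865 - 16481) = -12962/(-25346) = -12962*(-1/25346) = 6481/12673 ≈ 0.51140)
-8367/t + V/(-42408) = -8367/6481/12673 + 1899/(-42408) = -8367*12673/6481 + 1899*(-1/42408) = -106034991/6481 - 211/4712 = -499638245083/30538472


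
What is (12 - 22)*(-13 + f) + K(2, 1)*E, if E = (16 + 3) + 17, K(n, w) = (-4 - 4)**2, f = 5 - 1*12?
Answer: 2504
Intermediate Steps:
f = -7 (f = 5 - 12 = -7)
K(n, w) = 64 (K(n, w) = (-8)**2 = 64)
E = 36 (E = 19 + 17 = 36)
(12 - 22)*(-13 + f) + K(2, 1)*E = (12 - 22)*(-13 - 7) + 64*36 = -10*(-20) + 2304 = 200 + 2304 = 2504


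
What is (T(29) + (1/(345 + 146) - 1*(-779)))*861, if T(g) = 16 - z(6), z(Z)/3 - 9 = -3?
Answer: 328478388/491 ≈ 6.6900e+5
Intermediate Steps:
z(Z) = 18 (z(Z) = 27 + 3*(-3) = 27 - 9 = 18)
T(g) = -2 (T(g) = 16 - 1*18 = 16 - 18 = -2)
(T(29) + (1/(345 + 146) - 1*(-779)))*861 = (-2 + (1/(345 + 146) - 1*(-779)))*861 = (-2 + (1/491 + 779))*861 = (-2 + 382490/491)*861 = (381508/491)*861 = 328478388/491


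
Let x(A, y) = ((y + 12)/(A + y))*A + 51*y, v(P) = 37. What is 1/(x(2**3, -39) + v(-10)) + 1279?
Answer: 77118553/60296 ≈ 1279.0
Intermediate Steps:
x(A, y) = 51*y + A*(12 + y)/(A + y) (x(A, y) = ((12 + y)/(A + y))*A + 51*y = A*(12 + y)/(A + y) + 51*y = 51*y + A*(12 + y)/(A + y))
1/(x(2**3, -39) + v(-10)) + 1279 = 1/((12*2**3 + 51*(-39)**2 + 52*2**3*(-39))/(2**3 - 39) + 37) + 1279 = 1/((12*8 + 51*1521 + 52*8*(-39))/(8 - 39) + 37) + 1279 = 1/((96 + 77571 - 16224)/(-31) + 37) + 1279 = 1/(-1/31*61443 + 37) + 1279 = 1/(-61443/31 + 37) + 1279 = 1/(-60296/31) + 1279 = -31/60296 + 1279 = 77118553/60296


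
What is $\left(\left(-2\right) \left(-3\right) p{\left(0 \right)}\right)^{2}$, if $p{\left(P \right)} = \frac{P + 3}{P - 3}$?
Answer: $36$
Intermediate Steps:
$p{\left(P \right)} = \frac{3 + P}{-3 + P}$
$\left(\left(-2\right) \left(-3\right) p{\left(0 \right)}\right)^{2} = \left(\left(-2\right) \left(-3\right) \frac{3 + 0}{-3 + 0}\right)^{2} = \left(6 \frac{1}{-3} \cdot 3\right)^{2} = \left(6 \left(\left(- \frac{1}{3}\right) 3\right)\right)^{2} = \left(6 \left(-1\right)\right)^{2} = \left(-6\right)^{2} = 36$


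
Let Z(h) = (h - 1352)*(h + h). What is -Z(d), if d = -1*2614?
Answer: -20734248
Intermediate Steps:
d = -2614
Z(h) = 2*h*(-1352 + h) (Z(h) = (-1352 + h)*(2*h) = 2*h*(-1352 + h))
-Z(d) = -2*(-2614)*(-1352 - 2614) = -2*(-2614)*(-3966) = -1*20734248 = -20734248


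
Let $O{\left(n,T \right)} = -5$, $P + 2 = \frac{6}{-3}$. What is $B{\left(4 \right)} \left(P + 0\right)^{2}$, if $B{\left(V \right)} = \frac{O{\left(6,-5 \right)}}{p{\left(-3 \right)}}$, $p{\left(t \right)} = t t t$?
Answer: $\frac{80}{27} \approx 2.963$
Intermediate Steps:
$p{\left(t \right)} = t^{3}$ ($p{\left(t \right)} = t^{2} t = t^{3}$)
$P = -4$ ($P = -2 + \frac{6}{-3} = -2 + 6 \left(- \frac{1}{3}\right) = -2 - 2 = -4$)
$B{\left(V \right)} = \frac{5}{27}$ ($B{\left(V \right)} = - \frac{5}{\left(-3\right)^{3}} = - \frac{5}{-27} = \left(-5\right) \left(- \frac{1}{27}\right) = \frac{5}{27}$)
$B{\left(4 \right)} \left(P + 0\right)^{2} = \frac{5 \left(-4 + 0\right)^{2}}{27} = \frac{5 \left(-4\right)^{2}}{27} = \frac{5}{27} \cdot 16 = \frac{80}{27}$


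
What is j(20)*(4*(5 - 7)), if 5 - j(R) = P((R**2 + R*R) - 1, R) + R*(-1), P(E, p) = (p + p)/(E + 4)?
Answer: -160280/803 ≈ -199.60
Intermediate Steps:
P(E, p) = 2*p/(4 + E) (P(E, p) = (2*p)/(4 + E) = 2*p/(4 + E))
j(R) = 5 + R - 2*R/(3 + 2*R**2) (j(R) = 5 - (2*R/(4 + ((R**2 + R*R) - 1)) + R*(-1)) = 5 - (2*R/(4 + ((R**2 + R**2) - 1)) - R) = 5 - (2*R/(4 + (2*R**2 - 1)) - R) = 5 - (2*R/(4 + (-1 + 2*R**2)) - R) = 5 - (2*R/(3 + 2*R**2) - R) = 5 - (-R + 2*R/(3 + 2*R**2)) = 5 + (R - 2*R/(3 + 2*R**2)) = 5 + R - 2*R/(3 + 2*R**2))
j(20)*(4*(5 - 7)) = ((-2*20 + (3 + 2*20**2)*(5 + 20))/(3 + 2*20**2))*(4*(5 - 7)) = ((-40 + (3 + 2*400)*25)/(3 + 2*400))*(4*(-2)) = ((-40 + (3 + 800)*25)/(3 + 800))*(-8) = ((-40 + 803*25)/803)*(-8) = ((-40 + 20075)/803)*(-8) = ((1/803)*20035)*(-8) = (20035/803)*(-8) = -160280/803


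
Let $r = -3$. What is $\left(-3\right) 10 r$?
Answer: $90$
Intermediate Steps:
$\left(-3\right) 10 r = \left(-3\right) 10 \left(-3\right) = \left(-30\right) \left(-3\right) = 90$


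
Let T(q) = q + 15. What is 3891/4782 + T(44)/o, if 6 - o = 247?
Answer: 218531/384154 ≈ 0.56886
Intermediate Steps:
o = -241 (o = 6 - 1*247 = 6 - 247 = -241)
T(q) = 15 + q
3891/4782 + T(44)/o = 3891/4782 + (15 + 44)/(-241) = 3891*(1/4782) + 59*(-1/241) = 1297/1594 - 59/241 = 218531/384154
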